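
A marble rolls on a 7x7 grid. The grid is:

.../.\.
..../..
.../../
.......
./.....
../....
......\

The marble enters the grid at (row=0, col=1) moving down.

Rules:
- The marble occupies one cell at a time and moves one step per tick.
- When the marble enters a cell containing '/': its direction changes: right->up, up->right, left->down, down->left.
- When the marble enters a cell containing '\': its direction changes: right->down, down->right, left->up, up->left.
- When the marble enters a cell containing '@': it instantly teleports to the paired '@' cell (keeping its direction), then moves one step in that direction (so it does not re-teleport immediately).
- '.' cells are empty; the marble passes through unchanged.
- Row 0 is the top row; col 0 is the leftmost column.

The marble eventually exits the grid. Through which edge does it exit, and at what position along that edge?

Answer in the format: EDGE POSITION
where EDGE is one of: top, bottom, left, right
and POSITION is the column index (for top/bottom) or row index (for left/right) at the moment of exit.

Answer: left 4

Derivation:
Step 1: enter (0,1), '.' pass, move down to (1,1)
Step 2: enter (1,1), '.' pass, move down to (2,1)
Step 3: enter (2,1), '.' pass, move down to (3,1)
Step 4: enter (3,1), '.' pass, move down to (4,1)
Step 5: enter (4,1), '/' deflects down->left, move left to (4,0)
Step 6: enter (4,0), '.' pass, move left to (4,-1)
Step 7: at (4,-1) — EXIT via left edge, pos 4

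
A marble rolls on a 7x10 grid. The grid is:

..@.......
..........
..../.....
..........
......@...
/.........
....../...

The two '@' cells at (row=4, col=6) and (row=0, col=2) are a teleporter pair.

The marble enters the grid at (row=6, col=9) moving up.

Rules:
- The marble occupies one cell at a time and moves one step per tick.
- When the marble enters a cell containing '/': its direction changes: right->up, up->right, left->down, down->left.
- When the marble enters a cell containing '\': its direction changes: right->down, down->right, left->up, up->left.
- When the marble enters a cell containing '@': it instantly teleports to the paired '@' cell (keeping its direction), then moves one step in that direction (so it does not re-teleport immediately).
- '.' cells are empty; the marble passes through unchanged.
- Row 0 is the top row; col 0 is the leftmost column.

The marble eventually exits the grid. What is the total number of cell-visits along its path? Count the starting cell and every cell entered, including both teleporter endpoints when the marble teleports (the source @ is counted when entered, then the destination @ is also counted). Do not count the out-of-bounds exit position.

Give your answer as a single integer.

Answer: 7

Derivation:
Step 1: enter (6,9), '.' pass, move up to (5,9)
Step 2: enter (5,9), '.' pass, move up to (4,9)
Step 3: enter (4,9), '.' pass, move up to (3,9)
Step 4: enter (3,9), '.' pass, move up to (2,9)
Step 5: enter (2,9), '.' pass, move up to (1,9)
Step 6: enter (1,9), '.' pass, move up to (0,9)
Step 7: enter (0,9), '.' pass, move up to (-1,9)
Step 8: at (-1,9) — EXIT via top edge, pos 9
Path length (cell visits): 7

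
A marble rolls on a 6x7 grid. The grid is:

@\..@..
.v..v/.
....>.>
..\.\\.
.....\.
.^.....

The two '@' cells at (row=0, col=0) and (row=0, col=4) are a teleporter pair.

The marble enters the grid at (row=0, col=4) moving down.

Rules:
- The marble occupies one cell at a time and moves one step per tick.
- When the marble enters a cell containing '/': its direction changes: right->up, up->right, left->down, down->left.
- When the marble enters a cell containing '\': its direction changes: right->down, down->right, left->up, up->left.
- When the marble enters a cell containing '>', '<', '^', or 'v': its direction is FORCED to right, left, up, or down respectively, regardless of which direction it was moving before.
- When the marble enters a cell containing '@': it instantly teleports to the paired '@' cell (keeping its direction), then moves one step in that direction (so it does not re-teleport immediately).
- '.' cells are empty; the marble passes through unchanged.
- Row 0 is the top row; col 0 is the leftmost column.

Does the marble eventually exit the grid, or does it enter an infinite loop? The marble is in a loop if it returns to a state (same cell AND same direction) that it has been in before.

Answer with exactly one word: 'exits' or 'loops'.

Step 1: enter (0,4), '@' teleport (0,4)->(0,0), also enter (0,0), move down to (1,0)
Step 2: enter (1,0), '.' pass, move down to (2,0)
Step 3: enter (2,0), '.' pass, move down to (3,0)
Step 4: enter (3,0), '.' pass, move down to (4,0)
Step 5: enter (4,0), '.' pass, move down to (5,0)
Step 6: enter (5,0), '.' pass, move down to (6,0)
Step 7: at (6,0) — EXIT via bottom edge, pos 0

Answer: exits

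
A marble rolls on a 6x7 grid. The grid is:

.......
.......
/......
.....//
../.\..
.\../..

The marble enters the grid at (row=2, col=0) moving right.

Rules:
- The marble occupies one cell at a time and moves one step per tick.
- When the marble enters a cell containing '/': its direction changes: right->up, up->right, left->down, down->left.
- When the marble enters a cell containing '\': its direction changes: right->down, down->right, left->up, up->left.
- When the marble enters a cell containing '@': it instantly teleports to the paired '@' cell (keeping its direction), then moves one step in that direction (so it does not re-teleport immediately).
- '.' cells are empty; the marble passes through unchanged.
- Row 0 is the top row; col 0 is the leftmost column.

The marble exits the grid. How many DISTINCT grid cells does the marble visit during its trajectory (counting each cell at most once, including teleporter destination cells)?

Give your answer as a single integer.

Answer: 3

Derivation:
Step 1: enter (2,0), '/' deflects right->up, move up to (1,0)
Step 2: enter (1,0), '.' pass, move up to (0,0)
Step 3: enter (0,0), '.' pass, move up to (-1,0)
Step 4: at (-1,0) — EXIT via top edge, pos 0
Distinct cells visited: 3 (path length 3)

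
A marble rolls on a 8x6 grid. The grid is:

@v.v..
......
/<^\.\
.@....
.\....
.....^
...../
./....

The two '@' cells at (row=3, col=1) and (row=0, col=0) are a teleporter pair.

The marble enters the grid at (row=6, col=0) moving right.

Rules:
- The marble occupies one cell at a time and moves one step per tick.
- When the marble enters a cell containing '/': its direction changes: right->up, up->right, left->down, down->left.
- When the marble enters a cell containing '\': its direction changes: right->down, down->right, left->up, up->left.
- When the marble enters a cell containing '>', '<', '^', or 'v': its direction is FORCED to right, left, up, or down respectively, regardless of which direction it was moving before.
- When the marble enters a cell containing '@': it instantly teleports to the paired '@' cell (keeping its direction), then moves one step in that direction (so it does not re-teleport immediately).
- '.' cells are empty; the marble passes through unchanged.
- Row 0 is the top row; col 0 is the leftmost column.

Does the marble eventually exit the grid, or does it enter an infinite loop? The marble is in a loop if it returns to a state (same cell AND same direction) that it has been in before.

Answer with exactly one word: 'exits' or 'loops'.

Step 1: enter (6,0), '.' pass, move right to (6,1)
Step 2: enter (6,1), '.' pass, move right to (6,2)
Step 3: enter (6,2), '.' pass, move right to (6,3)
Step 4: enter (6,3), '.' pass, move right to (6,4)
Step 5: enter (6,4), '.' pass, move right to (6,5)
Step 6: enter (6,5), '/' deflects right->up, move up to (5,5)
Step 7: enter (5,5), '^' forces up->up, move up to (4,5)
Step 8: enter (4,5), '.' pass, move up to (3,5)
Step 9: enter (3,5), '.' pass, move up to (2,5)
Step 10: enter (2,5), '\' deflects up->left, move left to (2,4)
Step 11: enter (2,4), '.' pass, move left to (2,3)
Step 12: enter (2,3), '\' deflects left->up, move up to (1,3)
Step 13: enter (1,3), '.' pass, move up to (0,3)
Step 14: enter (0,3), 'v' forces up->down, move down to (1,3)
Step 15: enter (1,3), '.' pass, move down to (2,3)
Step 16: enter (2,3), '\' deflects down->right, move right to (2,4)
Step 17: enter (2,4), '.' pass, move right to (2,5)
Step 18: enter (2,5), '\' deflects right->down, move down to (3,5)
Step 19: enter (3,5), '.' pass, move down to (4,5)
Step 20: enter (4,5), '.' pass, move down to (5,5)
Step 21: enter (5,5), '^' forces down->up, move up to (4,5)
Step 22: at (4,5) dir=up — LOOP DETECTED (seen before)

Answer: loops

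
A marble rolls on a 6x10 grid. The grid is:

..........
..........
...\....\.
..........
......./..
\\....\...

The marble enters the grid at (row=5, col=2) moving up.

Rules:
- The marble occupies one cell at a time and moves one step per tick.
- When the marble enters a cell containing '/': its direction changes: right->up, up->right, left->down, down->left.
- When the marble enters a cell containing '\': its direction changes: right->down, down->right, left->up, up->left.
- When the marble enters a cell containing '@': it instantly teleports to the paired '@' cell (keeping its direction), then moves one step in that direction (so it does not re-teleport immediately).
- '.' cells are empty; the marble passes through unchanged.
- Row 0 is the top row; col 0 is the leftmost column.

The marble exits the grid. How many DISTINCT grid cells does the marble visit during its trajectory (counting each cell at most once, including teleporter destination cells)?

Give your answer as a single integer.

Step 1: enter (5,2), '.' pass, move up to (4,2)
Step 2: enter (4,2), '.' pass, move up to (3,2)
Step 3: enter (3,2), '.' pass, move up to (2,2)
Step 4: enter (2,2), '.' pass, move up to (1,2)
Step 5: enter (1,2), '.' pass, move up to (0,2)
Step 6: enter (0,2), '.' pass, move up to (-1,2)
Step 7: at (-1,2) — EXIT via top edge, pos 2
Distinct cells visited: 6 (path length 6)

Answer: 6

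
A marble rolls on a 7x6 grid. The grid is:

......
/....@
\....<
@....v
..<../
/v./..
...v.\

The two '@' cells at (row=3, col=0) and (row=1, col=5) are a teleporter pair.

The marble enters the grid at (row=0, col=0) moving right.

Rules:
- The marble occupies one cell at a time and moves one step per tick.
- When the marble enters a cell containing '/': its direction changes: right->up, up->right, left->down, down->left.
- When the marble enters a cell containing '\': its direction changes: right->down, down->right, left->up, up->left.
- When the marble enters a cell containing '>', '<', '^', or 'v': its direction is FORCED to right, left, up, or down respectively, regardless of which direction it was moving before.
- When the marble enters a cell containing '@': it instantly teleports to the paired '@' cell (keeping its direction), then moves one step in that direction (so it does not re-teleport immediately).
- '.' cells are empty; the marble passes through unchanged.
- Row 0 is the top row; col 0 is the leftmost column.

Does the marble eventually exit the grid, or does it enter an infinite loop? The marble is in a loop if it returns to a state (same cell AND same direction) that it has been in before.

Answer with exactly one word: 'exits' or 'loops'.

Step 1: enter (0,0), '.' pass, move right to (0,1)
Step 2: enter (0,1), '.' pass, move right to (0,2)
Step 3: enter (0,2), '.' pass, move right to (0,3)
Step 4: enter (0,3), '.' pass, move right to (0,4)
Step 5: enter (0,4), '.' pass, move right to (0,5)
Step 6: enter (0,5), '.' pass, move right to (0,6)
Step 7: at (0,6) — EXIT via right edge, pos 0

Answer: exits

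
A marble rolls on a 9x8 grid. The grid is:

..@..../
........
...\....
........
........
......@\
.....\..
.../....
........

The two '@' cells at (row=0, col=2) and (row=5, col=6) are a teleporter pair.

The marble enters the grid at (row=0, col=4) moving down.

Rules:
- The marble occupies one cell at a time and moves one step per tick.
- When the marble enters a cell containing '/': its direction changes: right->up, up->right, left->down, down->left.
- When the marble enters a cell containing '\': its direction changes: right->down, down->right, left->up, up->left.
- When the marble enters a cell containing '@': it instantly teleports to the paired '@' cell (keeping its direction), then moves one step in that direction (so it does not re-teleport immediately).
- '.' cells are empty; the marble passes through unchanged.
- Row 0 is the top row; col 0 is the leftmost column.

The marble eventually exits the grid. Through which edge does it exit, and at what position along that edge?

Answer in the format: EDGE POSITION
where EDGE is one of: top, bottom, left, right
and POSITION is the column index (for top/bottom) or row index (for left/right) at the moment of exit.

Answer: bottom 4

Derivation:
Step 1: enter (0,4), '.' pass, move down to (1,4)
Step 2: enter (1,4), '.' pass, move down to (2,4)
Step 3: enter (2,4), '.' pass, move down to (3,4)
Step 4: enter (3,4), '.' pass, move down to (4,4)
Step 5: enter (4,4), '.' pass, move down to (5,4)
Step 6: enter (5,4), '.' pass, move down to (6,4)
Step 7: enter (6,4), '.' pass, move down to (7,4)
Step 8: enter (7,4), '.' pass, move down to (8,4)
Step 9: enter (8,4), '.' pass, move down to (9,4)
Step 10: at (9,4) — EXIT via bottom edge, pos 4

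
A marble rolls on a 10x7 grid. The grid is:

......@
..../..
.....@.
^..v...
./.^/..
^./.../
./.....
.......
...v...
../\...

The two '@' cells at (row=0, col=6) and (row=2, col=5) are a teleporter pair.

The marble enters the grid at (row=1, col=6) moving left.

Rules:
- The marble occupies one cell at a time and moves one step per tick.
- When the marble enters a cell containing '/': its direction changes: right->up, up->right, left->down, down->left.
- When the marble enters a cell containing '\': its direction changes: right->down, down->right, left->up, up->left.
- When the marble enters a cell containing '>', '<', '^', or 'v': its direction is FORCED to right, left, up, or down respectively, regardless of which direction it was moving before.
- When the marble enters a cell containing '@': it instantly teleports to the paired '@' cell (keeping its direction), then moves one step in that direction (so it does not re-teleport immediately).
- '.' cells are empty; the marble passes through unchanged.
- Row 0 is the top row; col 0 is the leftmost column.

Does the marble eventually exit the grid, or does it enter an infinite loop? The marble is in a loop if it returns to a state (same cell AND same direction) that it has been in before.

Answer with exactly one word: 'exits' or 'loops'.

Answer: loops

Derivation:
Step 1: enter (1,6), '.' pass, move left to (1,5)
Step 2: enter (1,5), '.' pass, move left to (1,4)
Step 3: enter (1,4), '/' deflects left->down, move down to (2,4)
Step 4: enter (2,4), '.' pass, move down to (3,4)
Step 5: enter (3,4), '.' pass, move down to (4,4)
Step 6: enter (4,4), '/' deflects down->left, move left to (4,3)
Step 7: enter (4,3), '^' forces left->up, move up to (3,3)
Step 8: enter (3,3), 'v' forces up->down, move down to (4,3)
Step 9: enter (4,3), '^' forces down->up, move up to (3,3)
Step 10: at (3,3) dir=up — LOOP DETECTED (seen before)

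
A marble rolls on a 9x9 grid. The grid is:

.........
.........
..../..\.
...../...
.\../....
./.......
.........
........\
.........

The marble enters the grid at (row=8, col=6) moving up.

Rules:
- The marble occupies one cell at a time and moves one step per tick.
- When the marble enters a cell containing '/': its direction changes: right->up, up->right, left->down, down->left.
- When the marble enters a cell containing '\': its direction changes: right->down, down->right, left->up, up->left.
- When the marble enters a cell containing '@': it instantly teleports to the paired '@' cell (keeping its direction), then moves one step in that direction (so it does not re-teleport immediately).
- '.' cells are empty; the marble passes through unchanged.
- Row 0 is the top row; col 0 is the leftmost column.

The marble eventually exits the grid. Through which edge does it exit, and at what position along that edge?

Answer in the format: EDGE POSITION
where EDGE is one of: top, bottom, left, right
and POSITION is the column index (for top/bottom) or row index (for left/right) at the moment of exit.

Answer: top 6

Derivation:
Step 1: enter (8,6), '.' pass, move up to (7,6)
Step 2: enter (7,6), '.' pass, move up to (6,6)
Step 3: enter (6,6), '.' pass, move up to (5,6)
Step 4: enter (5,6), '.' pass, move up to (4,6)
Step 5: enter (4,6), '.' pass, move up to (3,6)
Step 6: enter (3,6), '.' pass, move up to (2,6)
Step 7: enter (2,6), '.' pass, move up to (1,6)
Step 8: enter (1,6), '.' pass, move up to (0,6)
Step 9: enter (0,6), '.' pass, move up to (-1,6)
Step 10: at (-1,6) — EXIT via top edge, pos 6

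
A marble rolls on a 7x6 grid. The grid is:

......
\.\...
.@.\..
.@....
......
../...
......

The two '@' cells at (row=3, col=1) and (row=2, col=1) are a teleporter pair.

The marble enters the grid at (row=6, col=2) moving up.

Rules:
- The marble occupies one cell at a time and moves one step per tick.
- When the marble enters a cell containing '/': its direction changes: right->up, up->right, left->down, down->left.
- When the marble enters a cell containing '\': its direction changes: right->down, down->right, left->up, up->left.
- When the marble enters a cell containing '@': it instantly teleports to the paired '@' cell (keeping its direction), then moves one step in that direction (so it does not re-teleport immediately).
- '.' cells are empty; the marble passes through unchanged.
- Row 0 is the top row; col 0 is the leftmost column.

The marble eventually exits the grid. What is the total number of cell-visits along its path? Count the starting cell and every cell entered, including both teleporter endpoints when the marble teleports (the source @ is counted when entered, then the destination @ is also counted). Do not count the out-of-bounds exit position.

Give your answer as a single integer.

Step 1: enter (6,2), '.' pass, move up to (5,2)
Step 2: enter (5,2), '/' deflects up->right, move right to (5,3)
Step 3: enter (5,3), '.' pass, move right to (5,4)
Step 4: enter (5,4), '.' pass, move right to (5,5)
Step 5: enter (5,5), '.' pass, move right to (5,6)
Step 6: at (5,6) — EXIT via right edge, pos 5
Path length (cell visits): 5

Answer: 5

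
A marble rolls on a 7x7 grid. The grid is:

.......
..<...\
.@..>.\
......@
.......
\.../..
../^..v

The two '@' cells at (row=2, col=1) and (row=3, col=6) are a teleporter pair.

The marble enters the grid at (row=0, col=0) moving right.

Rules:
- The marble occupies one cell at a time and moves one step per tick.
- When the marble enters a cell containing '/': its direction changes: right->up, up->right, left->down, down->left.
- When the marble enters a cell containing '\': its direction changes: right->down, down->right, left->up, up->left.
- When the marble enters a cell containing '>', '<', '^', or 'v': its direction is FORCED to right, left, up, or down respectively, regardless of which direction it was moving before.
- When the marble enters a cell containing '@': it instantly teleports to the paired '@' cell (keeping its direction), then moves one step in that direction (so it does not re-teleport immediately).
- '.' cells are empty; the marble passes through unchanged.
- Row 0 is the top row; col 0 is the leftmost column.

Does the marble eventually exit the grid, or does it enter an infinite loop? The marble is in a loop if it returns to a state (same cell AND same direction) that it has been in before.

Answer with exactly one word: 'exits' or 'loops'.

Answer: exits

Derivation:
Step 1: enter (0,0), '.' pass, move right to (0,1)
Step 2: enter (0,1), '.' pass, move right to (0,2)
Step 3: enter (0,2), '.' pass, move right to (0,3)
Step 4: enter (0,3), '.' pass, move right to (0,4)
Step 5: enter (0,4), '.' pass, move right to (0,5)
Step 6: enter (0,5), '.' pass, move right to (0,6)
Step 7: enter (0,6), '.' pass, move right to (0,7)
Step 8: at (0,7) — EXIT via right edge, pos 0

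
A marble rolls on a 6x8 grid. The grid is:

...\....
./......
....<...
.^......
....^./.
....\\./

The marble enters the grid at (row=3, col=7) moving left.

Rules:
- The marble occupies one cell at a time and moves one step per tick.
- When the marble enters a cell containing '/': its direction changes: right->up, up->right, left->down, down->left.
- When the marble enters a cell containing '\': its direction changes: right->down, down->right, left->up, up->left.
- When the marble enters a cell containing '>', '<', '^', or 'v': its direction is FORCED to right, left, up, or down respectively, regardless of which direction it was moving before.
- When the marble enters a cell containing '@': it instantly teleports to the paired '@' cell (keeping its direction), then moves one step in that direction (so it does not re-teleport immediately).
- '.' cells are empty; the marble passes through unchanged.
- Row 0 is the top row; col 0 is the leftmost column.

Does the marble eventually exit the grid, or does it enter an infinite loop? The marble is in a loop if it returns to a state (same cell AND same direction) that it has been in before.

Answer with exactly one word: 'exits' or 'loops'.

Step 1: enter (3,7), '.' pass, move left to (3,6)
Step 2: enter (3,6), '.' pass, move left to (3,5)
Step 3: enter (3,5), '.' pass, move left to (3,4)
Step 4: enter (3,4), '.' pass, move left to (3,3)
Step 5: enter (3,3), '.' pass, move left to (3,2)
Step 6: enter (3,2), '.' pass, move left to (3,1)
Step 7: enter (3,1), '^' forces left->up, move up to (2,1)
Step 8: enter (2,1), '.' pass, move up to (1,1)
Step 9: enter (1,1), '/' deflects up->right, move right to (1,2)
Step 10: enter (1,2), '.' pass, move right to (1,3)
Step 11: enter (1,3), '.' pass, move right to (1,4)
Step 12: enter (1,4), '.' pass, move right to (1,5)
Step 13: enter (1,5), '.' pass, move right to (1,6)
Step 14: enter (1,6), '.' pass, move right to (1,7)
Step 15: enter (1,7), '.' pass, move right to (1,8)
Step 16: at (1,8) — EXIT via right edge, pos 1

Answer: exits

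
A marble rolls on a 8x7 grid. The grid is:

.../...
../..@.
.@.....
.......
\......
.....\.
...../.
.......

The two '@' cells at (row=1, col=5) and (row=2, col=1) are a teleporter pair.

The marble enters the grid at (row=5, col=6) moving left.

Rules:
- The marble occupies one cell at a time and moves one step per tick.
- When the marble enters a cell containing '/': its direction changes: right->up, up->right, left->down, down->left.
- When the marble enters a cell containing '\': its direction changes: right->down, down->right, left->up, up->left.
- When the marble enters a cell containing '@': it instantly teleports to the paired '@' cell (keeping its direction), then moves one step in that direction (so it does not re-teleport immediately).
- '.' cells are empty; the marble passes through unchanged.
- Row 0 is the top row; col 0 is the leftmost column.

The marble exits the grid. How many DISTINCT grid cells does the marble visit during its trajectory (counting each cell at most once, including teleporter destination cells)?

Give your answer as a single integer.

Answer: 9

Derivation:
Step 1: enter (5,6), '.' pass, move left to (5,5)
Step 2: enter (5,5), '\' deflects left->up, move up to (4,5)
Step 3: enter (4,5), '.' pass, move up to (3,5)
Step 4: enter (3,5), '.' pass, move up to (2,5)
Step 5: enter (2,5), '.' pass, move up to (1,5)
Step 6: enter (1,5), '@' teleport (1,5)->(2,1), also enter (2,1), move up to (1,1)
Step 7: enter (1,1), '.' pass, move up to (0,1)
Step 8: enter (0,1), '.' pass, move up to (-1,1)
Step 9: at (-1,1) — EXIT via top edge, pos 1
Distinct cells visited: 9 (path length 9)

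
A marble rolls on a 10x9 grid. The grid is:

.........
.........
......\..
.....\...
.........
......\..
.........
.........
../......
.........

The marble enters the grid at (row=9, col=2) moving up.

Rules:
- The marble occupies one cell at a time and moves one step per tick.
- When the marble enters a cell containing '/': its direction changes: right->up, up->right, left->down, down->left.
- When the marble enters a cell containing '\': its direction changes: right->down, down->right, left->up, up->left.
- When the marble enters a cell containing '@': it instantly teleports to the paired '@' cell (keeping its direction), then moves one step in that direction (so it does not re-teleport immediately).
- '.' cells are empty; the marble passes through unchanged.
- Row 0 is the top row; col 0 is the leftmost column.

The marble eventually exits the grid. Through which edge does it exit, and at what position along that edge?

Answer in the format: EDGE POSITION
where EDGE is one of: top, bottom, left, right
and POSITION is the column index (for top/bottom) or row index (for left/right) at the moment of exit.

Step 1: enter (9,2), '.' pass, move up to (8,2)
Step 2: enter (8,2), '/' deflects up->right, move right to (8,3)
Step 3: enter (8,3), '.' pass, move right to (8,4)
Step 4: enter (8,4), '.' pass, move right to (8,5)
Step 5: enter (8,5), '.' pass, move right to (8,6)
Step 6: enter (8,6), '.' pass, move right to (8,7)
Step 7: enter (8,7), '.' pass, move right to (8,8)
Step 8: enter (8,8), '.' pass, move right to (8,9)
Step 9: at (8,9) — EXIT via right edge, pos 8

Answer: right 8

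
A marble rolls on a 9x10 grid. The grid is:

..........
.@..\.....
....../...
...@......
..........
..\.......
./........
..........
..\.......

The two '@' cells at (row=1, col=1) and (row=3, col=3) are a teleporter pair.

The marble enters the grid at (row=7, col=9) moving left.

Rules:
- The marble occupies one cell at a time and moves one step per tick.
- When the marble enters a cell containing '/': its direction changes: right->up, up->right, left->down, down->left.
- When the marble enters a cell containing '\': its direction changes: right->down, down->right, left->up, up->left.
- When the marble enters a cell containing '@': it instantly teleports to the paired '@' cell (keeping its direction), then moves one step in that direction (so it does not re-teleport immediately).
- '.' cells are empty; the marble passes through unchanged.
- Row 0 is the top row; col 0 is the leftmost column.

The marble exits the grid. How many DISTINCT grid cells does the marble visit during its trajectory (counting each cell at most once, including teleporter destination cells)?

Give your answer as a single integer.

Answer: 10

Derivation:
Step 1: enter (7,9), '.' pass, move left to (7,8)
Step 2: enter (7,8), '.' pass, move left to (7,7)
Step 3: enter (7,7), '.' pass, move left to (7,6)
Step 4: enter (7,6), '.' pass, move left to (7,5)
Step 5: enter (7,5), '.' pass, move left to (7,4)
Step 6: enter (7,4), '.' pass, move left to (7,3)
Step 7: enter (7,3), '.' pass, move left to (7,2)
Step 8: enter (7,2), '.' pass, move left to (7,1)
Step 9: enter (7,1), '.' pass, move left to (7,0)
Step 10: enter (7,0), '.' pass, move left to (7,-1)
Step 11: at (7,-1) — EXIT via left edge, pos 7
Distinct cells visited: 10 (path length 10)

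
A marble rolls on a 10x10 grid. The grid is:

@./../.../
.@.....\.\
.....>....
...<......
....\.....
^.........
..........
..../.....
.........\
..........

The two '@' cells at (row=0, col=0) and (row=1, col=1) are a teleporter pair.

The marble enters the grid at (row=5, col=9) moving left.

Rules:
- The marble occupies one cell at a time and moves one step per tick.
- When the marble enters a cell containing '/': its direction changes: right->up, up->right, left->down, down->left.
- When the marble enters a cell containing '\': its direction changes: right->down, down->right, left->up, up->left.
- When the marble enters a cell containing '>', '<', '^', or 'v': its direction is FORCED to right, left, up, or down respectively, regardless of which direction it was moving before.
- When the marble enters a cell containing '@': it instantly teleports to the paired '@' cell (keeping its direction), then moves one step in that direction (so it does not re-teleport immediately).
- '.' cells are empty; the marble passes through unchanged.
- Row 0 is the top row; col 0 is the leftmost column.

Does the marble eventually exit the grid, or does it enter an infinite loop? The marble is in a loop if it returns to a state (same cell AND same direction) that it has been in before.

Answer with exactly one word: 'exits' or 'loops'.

Step 1: enter (5,9), '.' pass, move left to (5,8)
Step 2: enter (5,8), '.' pass, move left to (5,7)
Step 3: enter (5,7), '.' pass, move left to (5,6)
Step 4: enter (5,6), '.' pass, move left to (5,5)
Step 5: enter (5,5), '.' pass, move left to (5,4)
Step 6: enter (5,4), '.' pass, move left to (5,3)
Step 7: enter (5,3), '.' pass, move left to (5,2)
Step 8: enter (5,2), '.' pass, move left to (5,1)
Step 9: enter (5,1), '.' pass, move left to (5,0)
Step 10: enter (5,0), '^' forces left->up, move up to (4,0)
Step 11: enter (4,0), '.' pass, move up to (3,0)
Step 12: enter (3,0), '.' pass, move up to (2,0)
Step 13: enter (2,0), '.' pass, move up to (1,0)
Step 14: enter (1,0), '.' pass, move up to (0,0)
Step 15: enter (0,0), '@' teleport (0,0)->(1,1), also enter (1,1), move up to (0,1)
Step 16: enter (0,1), '.' pass, move up to (-1,1)
Step 17: at (-1,1) — EXIT via top edge, pos 1

Answer: exits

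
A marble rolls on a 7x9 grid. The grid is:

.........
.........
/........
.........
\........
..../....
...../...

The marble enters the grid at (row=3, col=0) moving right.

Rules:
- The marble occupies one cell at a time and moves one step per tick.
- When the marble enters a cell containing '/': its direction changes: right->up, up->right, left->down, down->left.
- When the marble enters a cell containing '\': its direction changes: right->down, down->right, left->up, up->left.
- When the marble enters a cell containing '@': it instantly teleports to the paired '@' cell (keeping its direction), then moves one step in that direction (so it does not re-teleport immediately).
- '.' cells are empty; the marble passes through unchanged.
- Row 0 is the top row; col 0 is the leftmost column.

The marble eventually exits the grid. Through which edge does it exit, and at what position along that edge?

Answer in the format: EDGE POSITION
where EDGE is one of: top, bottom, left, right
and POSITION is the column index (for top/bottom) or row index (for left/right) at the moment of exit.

Step 1: enter (3,0), '.' pass, move right to (3,1)
Step 2: enter (3,1), '.' pass, move right to (3,2)
Step 3: enter (3,2), '.' pass, move right to (3,3)
Step 4: enter (3,3), '.' pass, move right to (3,4)
Step 5: enter (3,4), '.' pass, move right to (3,5)
Step 6: enter (3,5), '.' pass, move right to (3,6)
Step 7: enter (3,6), '.' pass, move right to (3,7)
Step 8: enter (3,7), '.' pass, move right to (3,8)
Step 9: enter (3,8), '.' pass, move right to (3,9)
Step 10: at (3,9) — EXIT via right edge, pos 3

Answer: right 3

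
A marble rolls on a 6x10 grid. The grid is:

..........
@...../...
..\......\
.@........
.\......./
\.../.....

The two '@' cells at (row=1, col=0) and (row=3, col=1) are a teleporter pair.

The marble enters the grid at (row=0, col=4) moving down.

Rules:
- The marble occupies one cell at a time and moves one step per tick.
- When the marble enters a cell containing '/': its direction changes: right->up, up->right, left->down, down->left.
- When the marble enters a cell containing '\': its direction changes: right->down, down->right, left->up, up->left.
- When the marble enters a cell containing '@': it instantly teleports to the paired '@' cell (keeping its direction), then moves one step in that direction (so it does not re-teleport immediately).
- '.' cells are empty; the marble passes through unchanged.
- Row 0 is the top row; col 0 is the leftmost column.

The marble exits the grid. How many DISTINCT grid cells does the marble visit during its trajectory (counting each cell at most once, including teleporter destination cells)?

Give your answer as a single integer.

Answer: 18

Derivation:
Step 1: enter (0,4), '.' pass, move down to (1,4)
Step 2: enter (1,4), '.' pass, move down to (2,4)
Step 3: enter (2,4), '.' pass, move down to (3,4)
Step 4: enter (3,4), '.' pass, move down to (4,4)
Step 5: enter (4,4), '.' pass, move down to (5,4)
Step 6: enter (5,4), '/' deflects down->left, move left to (5,3)
Step 7: enter (5,3), '.' pass, move left to (5,2)
Step 8: enter (5,2), '.' pass, move left to (5,1)
Step 9: enter (5,1), '.' pass, move left to (5,0)
Step 10: enter (5,0), '\' deflects left->up, move up to (4,0)
Step 11: enter (4,0), '.' pass, move up to (3,0)
Step 12: enter (3,0), '.' pass, move up to (2,0)
Step 13: enter (2,0), '.' pass, move up to (1,0)
Step 14: enter (1,0), '@' teleport (1,0)->(3,1), also enter (3,1), move up to (2,1)
Step 15: enter (2,1), '.' pass, move up to (1,1)
Step 16: enter (1,1), '.' pass, move up to (0,1)
Step 17: enter (0,1), '.' pass, move up to (-1,1)
Step 18: at (-1,1) — EXIT via top edge, pos 1
Distinct cells visited: 18 (path length 18)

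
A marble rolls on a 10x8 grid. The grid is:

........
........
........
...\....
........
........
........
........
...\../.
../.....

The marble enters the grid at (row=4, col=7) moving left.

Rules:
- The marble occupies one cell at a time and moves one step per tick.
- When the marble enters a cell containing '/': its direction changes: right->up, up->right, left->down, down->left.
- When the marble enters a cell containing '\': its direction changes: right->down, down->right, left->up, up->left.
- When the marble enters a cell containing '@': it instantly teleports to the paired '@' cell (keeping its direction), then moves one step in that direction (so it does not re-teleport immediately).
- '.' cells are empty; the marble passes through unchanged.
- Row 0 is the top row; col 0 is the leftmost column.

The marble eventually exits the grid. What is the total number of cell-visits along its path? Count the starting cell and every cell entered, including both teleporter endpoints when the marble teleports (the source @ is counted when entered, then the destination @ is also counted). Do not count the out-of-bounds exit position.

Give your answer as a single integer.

Step 1: enter (4,7), '.' pass, move left to (4,6)
Step 2: enter (4,6), '.' pass, move left to (4,5)
Step 3: enter (4,5), '.' pass, move left to (4,4)
Step 4: enter (4,4), '.' pass, move left to (4,3)
Step 5: enter (4,3), '.' pass, move left to (4,2)
Step 6: enter (4,2), '.' pass, move left to (4,1)
Step 7: enter (4,1), '.' pass, move left to (4,0)
Step 8: enter (4,0), '.' pass, move left to (4,-1)
Step 9: at (4,-1) — EXIT via left edge, pos 4
Path length (cell visits): 8

Answer: 8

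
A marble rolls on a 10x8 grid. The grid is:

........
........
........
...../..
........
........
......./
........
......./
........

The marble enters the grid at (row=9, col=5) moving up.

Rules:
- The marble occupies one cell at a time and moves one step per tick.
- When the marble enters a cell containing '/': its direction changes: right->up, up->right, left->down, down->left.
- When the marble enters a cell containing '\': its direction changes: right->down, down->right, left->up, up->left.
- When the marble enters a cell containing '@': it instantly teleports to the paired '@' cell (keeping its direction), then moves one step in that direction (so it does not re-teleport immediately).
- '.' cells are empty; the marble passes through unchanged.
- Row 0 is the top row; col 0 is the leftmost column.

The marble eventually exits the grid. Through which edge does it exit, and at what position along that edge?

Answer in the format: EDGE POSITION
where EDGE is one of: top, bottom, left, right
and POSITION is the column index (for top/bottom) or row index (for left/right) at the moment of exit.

Answer: right 3

Derivation:
Step 1: enter (9,5), '.' pass, move up to (8,5)
Step 2: enter (8,5), '.' pass, move up to (7,5)
Step 3: enter (7,5), '.' pass, move up to (6,5)
Step 4: enter (6,5), '.' pass, move up to (5,5)
Step 5: enter (5,5), '.' pass, move up to (4,5)
Step 6: enter (4,5), '.' pass, move up to (3,5)
Step 7: enter (3,5), '/' deflects up->right, move right to (3,6)
Step 8: enter (3,6), '.' pass, move right to (3,7)
Step 9: enter (3,7), '.' pass, move right to (3,8)
Step 10: at (3,8) — EXIT via right edge, pos 3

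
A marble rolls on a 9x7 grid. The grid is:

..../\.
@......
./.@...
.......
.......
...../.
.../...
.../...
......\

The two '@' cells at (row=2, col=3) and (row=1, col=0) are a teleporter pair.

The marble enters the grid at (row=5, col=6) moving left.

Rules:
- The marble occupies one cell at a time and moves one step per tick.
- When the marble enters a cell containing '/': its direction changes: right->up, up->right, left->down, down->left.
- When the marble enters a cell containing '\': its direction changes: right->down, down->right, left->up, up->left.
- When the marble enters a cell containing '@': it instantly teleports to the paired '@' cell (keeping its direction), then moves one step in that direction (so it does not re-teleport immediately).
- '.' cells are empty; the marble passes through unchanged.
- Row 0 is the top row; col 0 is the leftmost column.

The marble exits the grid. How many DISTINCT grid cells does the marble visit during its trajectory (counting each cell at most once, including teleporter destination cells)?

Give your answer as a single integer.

Answer: 5

Derivation:
Step 1: enter (5,6), '.' pass, move left to (5,5)
Step 2: enter (5,5), '/' deflects left->down, move down to (6,5)
Step 3: enter (6,5), '.' pass, move down to (7,5)
Step 4: enter (7,5), '.' pass, move down to (8,5)
Step 5: enter (8,5), '.' pass, move down to (9,5)
Step 6: at (9,5) — EXIT via bottom edge, pos 5
Distinct cells visited: 5 (path length 5)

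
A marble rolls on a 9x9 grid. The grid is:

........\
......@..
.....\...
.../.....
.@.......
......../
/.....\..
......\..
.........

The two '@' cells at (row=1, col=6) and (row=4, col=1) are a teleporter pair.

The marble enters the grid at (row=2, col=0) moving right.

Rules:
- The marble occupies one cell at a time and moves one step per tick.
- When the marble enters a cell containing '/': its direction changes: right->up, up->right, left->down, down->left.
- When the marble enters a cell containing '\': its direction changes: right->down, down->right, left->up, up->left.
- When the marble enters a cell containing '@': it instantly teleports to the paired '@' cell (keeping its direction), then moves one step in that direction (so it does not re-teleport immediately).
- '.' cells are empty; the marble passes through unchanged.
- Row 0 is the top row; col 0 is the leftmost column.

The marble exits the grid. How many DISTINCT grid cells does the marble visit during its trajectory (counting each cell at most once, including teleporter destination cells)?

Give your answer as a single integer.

Step 1: enter (2,0), '.' pass, move right to (2,1)
Step 2: enter (2,1), '.' pass, move right to (2,2)
Step 3: enter (2,2), '.' pass, move right to (2,3)
Step 4: enter (2,3), '.' pass, move right to (2,4)
Step 5: enter (2,4), '.' pass, move right to (2,5)
Step 6: enter (2,5), '\' deflects right->down, move down to (3,5)
Step 7: enter (3,5), '.' pass, move down to (4,5)
Step 8: enter (4,5), '.' pass, move down to (5,5)
Step 9: enter (5,5), '.' pass, move down to (6,5)
Step 10: enter (6,5), '.' pass, move down to (7,5)
Step 11: enter (7,5), '.' pass, move down to (8,5)
Step 12: enter (8,5), '.' pass, move down to (9,5)
Step 13: at (9,5) — EXIT via bottom edge, pos 5
Distinct cells visited: 12 (path length 12)

Answer: 12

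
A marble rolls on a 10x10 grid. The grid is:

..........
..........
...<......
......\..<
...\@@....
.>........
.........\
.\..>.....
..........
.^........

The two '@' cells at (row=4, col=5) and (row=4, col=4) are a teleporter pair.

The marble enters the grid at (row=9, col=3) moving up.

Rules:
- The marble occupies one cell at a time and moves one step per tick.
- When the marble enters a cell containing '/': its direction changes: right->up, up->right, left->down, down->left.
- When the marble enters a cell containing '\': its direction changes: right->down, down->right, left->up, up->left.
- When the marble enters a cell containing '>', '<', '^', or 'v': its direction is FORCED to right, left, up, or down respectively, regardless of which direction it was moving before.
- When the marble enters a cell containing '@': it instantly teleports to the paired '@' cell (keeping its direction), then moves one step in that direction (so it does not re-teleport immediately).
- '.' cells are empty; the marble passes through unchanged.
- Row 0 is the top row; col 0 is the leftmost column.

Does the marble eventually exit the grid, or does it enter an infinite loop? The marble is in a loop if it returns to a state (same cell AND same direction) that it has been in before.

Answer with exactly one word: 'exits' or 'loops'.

Step 1: enter (9,3), '.' pass, move up to (8,3)
Step 2: enter (8,3), '.' pass, move up to (7,3)
Step 3: enter (7,3), '.' pass, move up to (6,3)
Step 4: enter (6,3), '.' pass, move up to (5,3)
Step 5: enter (5,3), '.' pass, move up to (4,3)
Step 6: enter (4,3), '\' deflects up->left, move left to (4,2)
Step 7: enter (4,2), '.' pass, move left to (4,1)
Step 8: enter (4,1), '.' pass, move left to (4,0)
Step 9: enter (4,0), '.' pass, move left to (4,-1)
Step 10: at (4,-1) — EXIT via left edge, pos 4

Answer: exits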